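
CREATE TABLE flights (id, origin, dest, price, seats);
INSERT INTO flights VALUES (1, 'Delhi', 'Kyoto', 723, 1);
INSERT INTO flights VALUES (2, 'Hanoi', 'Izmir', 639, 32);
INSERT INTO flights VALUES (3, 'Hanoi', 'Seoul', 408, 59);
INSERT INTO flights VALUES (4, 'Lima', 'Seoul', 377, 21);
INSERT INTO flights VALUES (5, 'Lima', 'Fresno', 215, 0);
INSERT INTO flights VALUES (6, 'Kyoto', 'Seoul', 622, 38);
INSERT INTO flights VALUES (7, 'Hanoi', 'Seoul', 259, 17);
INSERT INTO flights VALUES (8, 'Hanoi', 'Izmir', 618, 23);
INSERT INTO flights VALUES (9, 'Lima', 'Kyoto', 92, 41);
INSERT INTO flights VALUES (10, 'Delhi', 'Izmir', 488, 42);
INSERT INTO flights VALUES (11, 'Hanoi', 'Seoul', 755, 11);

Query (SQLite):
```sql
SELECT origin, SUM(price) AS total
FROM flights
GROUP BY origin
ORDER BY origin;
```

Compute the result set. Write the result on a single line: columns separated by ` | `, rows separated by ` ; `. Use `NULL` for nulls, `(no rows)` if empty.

Partition flights by origin; compute SUM(price) within each group.
  Delhi: ids {1, 10} → SUM(price)=1211
  Hanoi: ids {2, 3, 7, 8, 11} → SUM(price)=2679
  Kyoto: ids {6} → SUM(price)=622
  Lima: ids {4, 5, 9} → SUM(price)=684

Delhi | 1211 ; Hanoi | 2679 ; Kyoto | 622 ; Lima | 684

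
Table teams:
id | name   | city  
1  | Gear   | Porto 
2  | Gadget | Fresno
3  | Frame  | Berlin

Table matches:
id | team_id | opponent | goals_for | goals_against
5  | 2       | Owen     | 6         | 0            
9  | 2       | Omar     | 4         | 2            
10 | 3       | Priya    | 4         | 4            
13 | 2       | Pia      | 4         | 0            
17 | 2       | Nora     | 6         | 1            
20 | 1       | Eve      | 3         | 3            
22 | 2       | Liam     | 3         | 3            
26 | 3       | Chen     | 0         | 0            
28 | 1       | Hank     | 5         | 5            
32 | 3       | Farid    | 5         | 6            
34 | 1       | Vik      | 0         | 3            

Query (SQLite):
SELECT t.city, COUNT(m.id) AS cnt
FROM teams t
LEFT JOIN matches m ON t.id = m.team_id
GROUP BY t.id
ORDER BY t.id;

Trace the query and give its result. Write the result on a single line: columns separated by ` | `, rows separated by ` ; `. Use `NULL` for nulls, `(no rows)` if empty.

LEFT JOIN keeps every teams row; unmatched ones get NULL for matches columns.
Group by teams.id and compute COUNT(m.id). COUNT(col) of an all-NULL group is 0.
  1: ids {20, 28, 34} → COUNT(m.id)=3
  2: ids {5, 9, 13, 17, 22} → COUNT(m.id)=5
  3: ids {10, 26, 32} → COUNT(m.id)=3

Porto | 3 ; Fresno | 5 ; Berlin | 3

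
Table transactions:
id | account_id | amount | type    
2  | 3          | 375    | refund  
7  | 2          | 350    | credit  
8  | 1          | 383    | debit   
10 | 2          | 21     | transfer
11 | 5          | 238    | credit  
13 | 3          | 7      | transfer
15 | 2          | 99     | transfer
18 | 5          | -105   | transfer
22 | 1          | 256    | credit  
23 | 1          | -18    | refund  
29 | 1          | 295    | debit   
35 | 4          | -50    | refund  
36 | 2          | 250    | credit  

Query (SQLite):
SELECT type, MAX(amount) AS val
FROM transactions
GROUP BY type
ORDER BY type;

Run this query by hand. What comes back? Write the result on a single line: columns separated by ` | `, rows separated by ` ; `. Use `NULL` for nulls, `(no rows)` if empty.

credit | 350 ; debit | 383 ; refund | 375 ; transfer | 99

Partition transactions by type; compute MAX(amount) within each group.
  credit: ids {7, 11, 22, 36} → MAX(amount)=350
  debit: ids {8, 29} → MAX(amount)=383
  refund: ids {2, 23, 35} → MAX(amount)=375
  transfer: ids {10, 13, 15, 18} → MAX(amount)=99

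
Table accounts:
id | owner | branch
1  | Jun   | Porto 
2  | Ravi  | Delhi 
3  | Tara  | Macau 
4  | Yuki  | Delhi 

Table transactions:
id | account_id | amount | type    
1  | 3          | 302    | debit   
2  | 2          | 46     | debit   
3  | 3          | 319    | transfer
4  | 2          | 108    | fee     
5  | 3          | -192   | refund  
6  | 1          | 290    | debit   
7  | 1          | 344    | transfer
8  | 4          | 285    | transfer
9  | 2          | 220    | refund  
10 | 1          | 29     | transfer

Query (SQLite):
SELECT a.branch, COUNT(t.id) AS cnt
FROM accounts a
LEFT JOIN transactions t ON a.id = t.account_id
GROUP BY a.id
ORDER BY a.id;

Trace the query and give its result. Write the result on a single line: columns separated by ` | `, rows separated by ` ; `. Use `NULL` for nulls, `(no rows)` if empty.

LEFT JOIN keeps every accounts row; unmatched ones get NULL for transactions columns.
Group by accounts.id and compute COUNT(t.id). COUNT(col) of an all-NULL group is 0.
  1: ids {6, 7, 10} → COUNT(t.id)=3
  2: ids {2, 4, 9} → COUNT(t.id)=3
  3: ids {1, 3, 5} → COUNT(t.id)=3
  4: ids {8} → COUNT(t.id)=1

Porto | 3 ; Delhi | 3 ; Macau | 3 ; Delhi | 1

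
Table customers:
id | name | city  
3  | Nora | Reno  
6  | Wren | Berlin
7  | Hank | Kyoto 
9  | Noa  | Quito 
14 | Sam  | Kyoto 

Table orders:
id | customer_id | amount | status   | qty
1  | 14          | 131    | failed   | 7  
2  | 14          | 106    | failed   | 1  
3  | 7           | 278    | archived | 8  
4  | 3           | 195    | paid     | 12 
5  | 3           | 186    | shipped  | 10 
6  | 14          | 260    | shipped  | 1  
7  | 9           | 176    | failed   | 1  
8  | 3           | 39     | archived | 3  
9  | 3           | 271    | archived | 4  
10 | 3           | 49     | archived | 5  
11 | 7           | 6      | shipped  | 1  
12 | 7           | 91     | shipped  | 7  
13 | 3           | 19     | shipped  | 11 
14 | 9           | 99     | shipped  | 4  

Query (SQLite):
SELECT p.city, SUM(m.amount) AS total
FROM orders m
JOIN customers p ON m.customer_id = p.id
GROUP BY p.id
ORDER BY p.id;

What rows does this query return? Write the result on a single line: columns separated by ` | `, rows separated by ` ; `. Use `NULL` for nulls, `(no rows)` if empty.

Reno | 759 ; Kyoto | 375 ; Quito | 275 ; Kyoto | 497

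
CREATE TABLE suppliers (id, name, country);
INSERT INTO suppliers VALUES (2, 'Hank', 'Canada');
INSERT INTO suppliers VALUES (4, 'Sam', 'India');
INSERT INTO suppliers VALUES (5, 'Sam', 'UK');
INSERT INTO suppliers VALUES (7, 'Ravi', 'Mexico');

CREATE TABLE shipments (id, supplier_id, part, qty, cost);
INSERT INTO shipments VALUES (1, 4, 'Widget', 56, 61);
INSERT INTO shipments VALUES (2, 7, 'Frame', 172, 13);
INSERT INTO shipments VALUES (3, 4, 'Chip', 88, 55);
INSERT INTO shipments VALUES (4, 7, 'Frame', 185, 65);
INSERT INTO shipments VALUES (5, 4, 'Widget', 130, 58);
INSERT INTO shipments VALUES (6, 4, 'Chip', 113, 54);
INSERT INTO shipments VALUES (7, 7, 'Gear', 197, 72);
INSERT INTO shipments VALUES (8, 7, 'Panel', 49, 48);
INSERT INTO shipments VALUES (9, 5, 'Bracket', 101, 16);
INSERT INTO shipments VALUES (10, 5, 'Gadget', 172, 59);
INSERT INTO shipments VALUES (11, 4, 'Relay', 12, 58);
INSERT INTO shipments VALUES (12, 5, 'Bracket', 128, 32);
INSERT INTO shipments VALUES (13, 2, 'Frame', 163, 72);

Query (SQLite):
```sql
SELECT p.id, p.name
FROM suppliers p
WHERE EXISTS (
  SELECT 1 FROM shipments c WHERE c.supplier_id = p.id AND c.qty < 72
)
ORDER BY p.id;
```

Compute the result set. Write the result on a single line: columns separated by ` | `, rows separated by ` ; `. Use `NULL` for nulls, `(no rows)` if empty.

4 | Sam ; 7 | Ravi

For each suppliers row, check whether any shipments with matching supplier_id has qty < 72.
Keep rows where that is true.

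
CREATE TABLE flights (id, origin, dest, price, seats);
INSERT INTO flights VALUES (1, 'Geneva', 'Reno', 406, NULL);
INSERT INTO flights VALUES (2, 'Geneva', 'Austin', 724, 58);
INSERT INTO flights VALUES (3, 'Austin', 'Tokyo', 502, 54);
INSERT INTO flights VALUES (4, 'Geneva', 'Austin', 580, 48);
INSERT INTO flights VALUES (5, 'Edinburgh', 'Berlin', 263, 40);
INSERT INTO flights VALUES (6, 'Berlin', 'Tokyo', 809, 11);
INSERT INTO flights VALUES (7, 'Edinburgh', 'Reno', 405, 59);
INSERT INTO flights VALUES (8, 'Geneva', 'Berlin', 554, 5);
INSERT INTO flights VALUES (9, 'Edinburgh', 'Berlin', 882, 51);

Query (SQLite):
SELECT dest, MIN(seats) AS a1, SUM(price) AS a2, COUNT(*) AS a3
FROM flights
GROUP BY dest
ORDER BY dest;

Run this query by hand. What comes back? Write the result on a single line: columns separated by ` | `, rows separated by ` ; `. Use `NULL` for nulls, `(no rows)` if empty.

Group flights by dest.
Per group compute: MIN(seats), SUM(price), COUNT(*).
  Austin: ids {2, 4} → MIN(seats)=48, SUM(price)=1304, COUNT(*)=2
  Berlin: ids {5, 8, 9} → MIN(seats)=5, SUM(price)=1699, COUNT(*)=3
  Reno: ids {1, 7} → MIN(seats)=59, SUM(price)=811, COUNT(*)=2
  Tokyo: ids {3, 6} → MIN(seats)=11, SUM(price)=1311, COUNT(*)=2

Austin | 48 | 1304 | 2 ; Berlin | 5 | 1699 | 3 ; Reno | 59 | 811 | 2 ; Tokyo | 11 | 1311 | 2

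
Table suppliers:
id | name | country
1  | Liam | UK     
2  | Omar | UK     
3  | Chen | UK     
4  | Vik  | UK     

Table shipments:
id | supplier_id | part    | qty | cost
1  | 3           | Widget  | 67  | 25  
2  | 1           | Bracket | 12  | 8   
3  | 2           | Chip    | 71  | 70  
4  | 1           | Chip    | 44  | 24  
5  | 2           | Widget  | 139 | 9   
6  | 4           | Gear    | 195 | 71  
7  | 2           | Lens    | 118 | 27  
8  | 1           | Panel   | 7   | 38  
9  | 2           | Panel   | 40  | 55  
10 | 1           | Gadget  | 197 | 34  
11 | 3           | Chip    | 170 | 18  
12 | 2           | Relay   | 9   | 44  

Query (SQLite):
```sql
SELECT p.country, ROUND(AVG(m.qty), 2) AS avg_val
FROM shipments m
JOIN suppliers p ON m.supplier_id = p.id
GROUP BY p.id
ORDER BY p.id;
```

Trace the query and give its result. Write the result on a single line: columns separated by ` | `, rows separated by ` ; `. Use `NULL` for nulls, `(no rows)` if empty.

UK | 65 ; UK | 75.4 ; UK | 118.5 ; UK | 195

Join each shipments row to its suppliers via supplier_id.
Group joined rows by suppliers.id; compute ROUND(AVG(m.qty), 2) per group.
  1: ids {2, 4, 8, 10} → ROUND(AVG(m.qty), 2)=65
  2: ids {3, 5, 7, 9, 12} → ROUND(AVG(m.qty), 2)=75.4
  3: ids {1, 11} → ROUND(AVG(m.qty), 2)=118.5
  4: ids {6} → ROUND(AVG(m.qty), 2)=195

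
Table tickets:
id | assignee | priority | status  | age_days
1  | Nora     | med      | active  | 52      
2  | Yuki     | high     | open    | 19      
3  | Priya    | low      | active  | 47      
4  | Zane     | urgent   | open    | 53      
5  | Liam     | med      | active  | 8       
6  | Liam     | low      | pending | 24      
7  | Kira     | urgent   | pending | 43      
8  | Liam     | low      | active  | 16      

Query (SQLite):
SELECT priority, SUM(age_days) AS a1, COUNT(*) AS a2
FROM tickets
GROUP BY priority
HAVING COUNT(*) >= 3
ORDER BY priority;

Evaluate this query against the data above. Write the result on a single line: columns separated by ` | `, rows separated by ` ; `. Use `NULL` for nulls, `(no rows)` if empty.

low | 87 | 3

Group tickets by priority.
Per group compute: SUM(age_days), COUNT(*).
HAVING: drop groups with fewer than 3 rows.
  high: ids {2} → SUM(age_days)=19, COUNT(*)=1
  low: ids {3, 6, 8} → SUM(age_days)=87, COUNT(*)=3
  med: ids {1, 5} → SUM(age_days)=60, COUNT(*)=2
  urgent: ids {4, 7} → SUM(age_days)=96, COUNT(*)=2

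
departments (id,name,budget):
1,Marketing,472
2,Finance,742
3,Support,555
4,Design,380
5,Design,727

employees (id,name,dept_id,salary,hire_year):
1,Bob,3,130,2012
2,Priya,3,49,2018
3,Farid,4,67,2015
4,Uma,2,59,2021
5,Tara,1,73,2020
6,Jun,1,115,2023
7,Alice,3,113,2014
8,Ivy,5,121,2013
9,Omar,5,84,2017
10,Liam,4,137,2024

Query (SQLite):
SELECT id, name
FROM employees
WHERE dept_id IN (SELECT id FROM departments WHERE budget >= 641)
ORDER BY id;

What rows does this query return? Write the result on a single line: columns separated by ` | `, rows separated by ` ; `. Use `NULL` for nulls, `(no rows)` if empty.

4 | Uma ; 8 | Ivy ; 9 | Omar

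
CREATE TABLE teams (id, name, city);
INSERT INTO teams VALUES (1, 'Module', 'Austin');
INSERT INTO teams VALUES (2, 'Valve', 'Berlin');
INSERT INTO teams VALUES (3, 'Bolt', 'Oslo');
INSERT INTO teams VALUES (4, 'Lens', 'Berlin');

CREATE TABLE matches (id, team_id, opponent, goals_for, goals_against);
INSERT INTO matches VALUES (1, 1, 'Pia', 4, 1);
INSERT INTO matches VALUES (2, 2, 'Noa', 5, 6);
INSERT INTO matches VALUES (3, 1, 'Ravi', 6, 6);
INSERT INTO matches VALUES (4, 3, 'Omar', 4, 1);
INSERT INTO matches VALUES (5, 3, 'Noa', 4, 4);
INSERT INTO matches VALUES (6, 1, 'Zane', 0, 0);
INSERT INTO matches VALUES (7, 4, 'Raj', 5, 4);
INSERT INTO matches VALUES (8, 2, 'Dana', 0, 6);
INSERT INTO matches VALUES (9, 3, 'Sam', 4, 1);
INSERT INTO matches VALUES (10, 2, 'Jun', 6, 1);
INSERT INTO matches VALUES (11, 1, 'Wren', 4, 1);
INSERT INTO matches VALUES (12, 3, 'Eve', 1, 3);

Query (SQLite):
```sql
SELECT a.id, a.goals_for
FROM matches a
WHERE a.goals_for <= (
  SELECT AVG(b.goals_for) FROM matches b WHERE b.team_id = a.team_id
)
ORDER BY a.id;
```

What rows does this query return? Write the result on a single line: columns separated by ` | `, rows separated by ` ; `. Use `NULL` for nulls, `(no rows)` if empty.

For each matches row a, compute AVG(goals_for) over rows sharing a.team_id.
Keep row a if a.goals_for <= that per-group AVG.
  team_id=1: AVG(goals_for) = 3.5
  team_id=2: AVG(goals_for) = 3.666667
  team_id=3: AVG(goals_for) = 3.25
  team_id=4: AVG(goals_for) = 5.0

6 | 0 ; 7 | 5 ; 8 | 0 ; 12 | 1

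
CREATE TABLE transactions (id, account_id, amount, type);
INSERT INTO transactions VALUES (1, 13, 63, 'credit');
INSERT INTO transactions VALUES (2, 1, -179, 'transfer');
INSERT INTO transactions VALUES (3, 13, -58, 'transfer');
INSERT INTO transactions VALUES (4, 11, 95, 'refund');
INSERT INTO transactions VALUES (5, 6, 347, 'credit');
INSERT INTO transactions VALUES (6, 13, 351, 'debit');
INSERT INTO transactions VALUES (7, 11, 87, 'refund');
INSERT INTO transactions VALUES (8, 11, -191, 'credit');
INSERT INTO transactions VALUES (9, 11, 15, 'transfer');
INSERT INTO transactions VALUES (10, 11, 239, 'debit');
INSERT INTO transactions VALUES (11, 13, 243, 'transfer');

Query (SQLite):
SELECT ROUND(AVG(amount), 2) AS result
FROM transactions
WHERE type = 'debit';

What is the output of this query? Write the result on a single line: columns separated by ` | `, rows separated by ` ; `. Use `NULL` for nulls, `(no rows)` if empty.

295

Rows where type='debit' → amount values: [351, 239].
AVG = 590 / 2 (rounded to 2 dp).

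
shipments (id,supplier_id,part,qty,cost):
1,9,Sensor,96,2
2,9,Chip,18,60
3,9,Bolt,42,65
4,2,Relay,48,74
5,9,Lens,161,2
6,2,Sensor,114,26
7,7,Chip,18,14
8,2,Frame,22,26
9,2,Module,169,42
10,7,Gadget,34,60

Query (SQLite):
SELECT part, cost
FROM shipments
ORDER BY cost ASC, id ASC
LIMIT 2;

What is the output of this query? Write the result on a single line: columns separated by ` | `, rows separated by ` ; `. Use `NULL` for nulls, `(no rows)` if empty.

Sort by cost asc, tiebreak id asc: (2, id=1), (2, id=5), (14, id=7), (26, id=6), (26, id=8) …. Take first 2.

Sensor | 2 ; Lens | 2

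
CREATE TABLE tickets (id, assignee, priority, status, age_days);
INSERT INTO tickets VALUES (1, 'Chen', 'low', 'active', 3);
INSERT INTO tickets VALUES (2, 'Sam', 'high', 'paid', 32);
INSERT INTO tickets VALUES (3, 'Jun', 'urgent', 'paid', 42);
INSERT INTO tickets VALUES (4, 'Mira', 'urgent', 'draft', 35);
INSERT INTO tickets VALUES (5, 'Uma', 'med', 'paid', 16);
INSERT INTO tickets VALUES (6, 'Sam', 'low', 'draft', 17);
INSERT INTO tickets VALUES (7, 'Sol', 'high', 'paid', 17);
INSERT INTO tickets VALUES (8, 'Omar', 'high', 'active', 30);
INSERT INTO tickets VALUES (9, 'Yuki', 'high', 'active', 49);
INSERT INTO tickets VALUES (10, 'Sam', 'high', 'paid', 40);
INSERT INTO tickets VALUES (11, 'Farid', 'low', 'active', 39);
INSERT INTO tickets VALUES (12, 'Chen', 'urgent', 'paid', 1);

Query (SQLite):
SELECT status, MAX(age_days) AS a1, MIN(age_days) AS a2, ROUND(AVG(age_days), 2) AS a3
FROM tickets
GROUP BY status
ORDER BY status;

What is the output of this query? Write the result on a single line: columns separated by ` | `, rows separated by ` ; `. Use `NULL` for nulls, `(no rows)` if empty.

Group tickets by status.
Per group compute: MAX(age_days), MIN(age_days), ROUND(AVG(age_days), 2).
  active: ids {1, 8, 9, 11} → MAX(age_days)=49, MIN(age_days)=3, ROUND(AVG(age_days), 2)=30.25
  draft: ids {4, 6} → MAX(age_days)=35, MIN(age_days)=17, ROUND(AVG(age_days), 2)=26
  paid: ids {2, 3, 5, 7, 10, 12} → MAX(age_days)=42, MIN(age_days)=1, ROUND(AVG(age_days), 2)=24.67

active | 49 | 3 | 30.25 ; draft | 35 | 17 | 26 ; paid | 42 | 1 | 24.67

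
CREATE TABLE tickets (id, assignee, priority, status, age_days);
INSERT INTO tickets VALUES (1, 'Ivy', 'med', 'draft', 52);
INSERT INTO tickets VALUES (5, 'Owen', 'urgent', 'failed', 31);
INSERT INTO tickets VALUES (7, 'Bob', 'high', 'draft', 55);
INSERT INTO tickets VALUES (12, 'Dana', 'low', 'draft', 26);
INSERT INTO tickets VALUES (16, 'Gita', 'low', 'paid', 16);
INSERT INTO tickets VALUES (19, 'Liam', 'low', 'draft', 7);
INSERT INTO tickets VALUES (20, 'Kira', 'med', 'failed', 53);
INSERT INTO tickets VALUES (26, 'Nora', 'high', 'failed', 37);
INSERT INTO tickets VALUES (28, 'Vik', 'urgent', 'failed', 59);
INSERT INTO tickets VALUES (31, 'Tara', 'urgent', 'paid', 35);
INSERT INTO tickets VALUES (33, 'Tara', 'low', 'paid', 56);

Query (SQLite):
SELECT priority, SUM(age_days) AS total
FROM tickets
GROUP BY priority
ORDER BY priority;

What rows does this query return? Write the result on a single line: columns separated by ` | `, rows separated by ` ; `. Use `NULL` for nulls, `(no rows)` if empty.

high | 92 ; low | 105 ; med | 105 ; urgent | 125

Partition tickets by priority; compute SUM(age_days) within each group.
  high: ids {7, 26} → SUM(age_days)=92
  low: ids {12, 16, 19, 33} → SUM(age_days)=105
  med: ids {1, 20} → SUM(age_days)=105
  urgent: ids {5, 28, 31} → SUM(age_days)=125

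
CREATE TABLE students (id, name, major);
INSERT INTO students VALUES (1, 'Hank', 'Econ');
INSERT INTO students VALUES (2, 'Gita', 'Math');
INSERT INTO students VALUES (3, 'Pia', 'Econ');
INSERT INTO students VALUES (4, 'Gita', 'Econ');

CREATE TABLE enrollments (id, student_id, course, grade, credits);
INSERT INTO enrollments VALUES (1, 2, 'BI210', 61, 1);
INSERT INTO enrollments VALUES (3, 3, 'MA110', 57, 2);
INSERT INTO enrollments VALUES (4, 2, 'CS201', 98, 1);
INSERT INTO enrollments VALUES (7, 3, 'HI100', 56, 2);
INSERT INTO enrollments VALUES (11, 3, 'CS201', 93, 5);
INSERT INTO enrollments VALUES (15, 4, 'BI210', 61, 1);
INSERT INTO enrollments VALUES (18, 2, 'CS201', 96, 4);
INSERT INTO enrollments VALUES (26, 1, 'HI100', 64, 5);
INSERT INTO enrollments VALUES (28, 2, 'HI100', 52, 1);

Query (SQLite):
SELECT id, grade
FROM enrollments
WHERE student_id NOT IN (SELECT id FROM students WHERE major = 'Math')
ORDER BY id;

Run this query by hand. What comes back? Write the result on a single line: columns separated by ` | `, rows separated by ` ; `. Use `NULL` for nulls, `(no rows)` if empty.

3 | 57 ; 7 | 56 ; 11 | 93 ; 15 | 61 ; 26 | 64

Inner query: students.id where major = 'Math'.
Outer: keep enrollments rows whose student_id is not in that set.
Inner query → {2}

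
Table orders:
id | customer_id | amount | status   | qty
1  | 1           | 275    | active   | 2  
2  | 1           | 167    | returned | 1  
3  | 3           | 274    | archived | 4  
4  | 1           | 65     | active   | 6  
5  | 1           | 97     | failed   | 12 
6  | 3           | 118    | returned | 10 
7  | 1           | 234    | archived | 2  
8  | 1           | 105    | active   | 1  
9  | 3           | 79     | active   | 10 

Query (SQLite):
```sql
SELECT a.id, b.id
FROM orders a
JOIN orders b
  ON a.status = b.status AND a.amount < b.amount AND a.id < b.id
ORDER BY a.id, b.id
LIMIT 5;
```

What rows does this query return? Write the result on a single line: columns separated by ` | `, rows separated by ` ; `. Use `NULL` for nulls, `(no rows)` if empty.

4 | 8 ; 4 | 9

Pairs (a,b) with same status, a.amount < b.amount, a.id < b.id.
status groups: active:{1,4,8,9} archived:{3,7} failed:{5} returned:{2,6}
Ordered by (a.id, b.id); first 5.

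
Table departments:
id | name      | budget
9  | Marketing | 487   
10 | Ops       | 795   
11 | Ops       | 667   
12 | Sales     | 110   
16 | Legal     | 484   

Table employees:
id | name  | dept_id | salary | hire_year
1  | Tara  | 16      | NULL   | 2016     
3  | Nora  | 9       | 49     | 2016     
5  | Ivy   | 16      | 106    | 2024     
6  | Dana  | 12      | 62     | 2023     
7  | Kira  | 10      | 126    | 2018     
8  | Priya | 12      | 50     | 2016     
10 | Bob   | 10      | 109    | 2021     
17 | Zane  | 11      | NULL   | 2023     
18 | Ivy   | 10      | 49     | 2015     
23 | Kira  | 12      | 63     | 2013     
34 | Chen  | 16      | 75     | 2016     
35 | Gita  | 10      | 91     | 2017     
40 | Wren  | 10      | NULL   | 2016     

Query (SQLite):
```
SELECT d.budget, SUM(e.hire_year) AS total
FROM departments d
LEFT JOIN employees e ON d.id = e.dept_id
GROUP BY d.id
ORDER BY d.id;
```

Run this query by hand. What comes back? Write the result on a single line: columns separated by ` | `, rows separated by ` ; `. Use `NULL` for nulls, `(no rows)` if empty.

LEFT JOIN keeps every departments row; unmatched ones get NULL for employees columns.
Group by departments.id and compute SUM(e.hire_year). SUM over an all-NULL group is NULL.
  9: ids {3} → SUM(e.hire_year)=2016
  10: ids {7, 10, 18, 35, 40} → SUM(e.hire_year)=10087
  11: ids {17} → SUM(e.hire_year)=2023
  12: ids {6, 8, 23} → SUM(e.hire_year)=6052
  16: ids {1, 5, 34} → SUM(e.hire_year)=6056

487 | 2016 ; 795 | 10087 ; 667 | 2023 ; 110 | 6052 ; 484 | 6056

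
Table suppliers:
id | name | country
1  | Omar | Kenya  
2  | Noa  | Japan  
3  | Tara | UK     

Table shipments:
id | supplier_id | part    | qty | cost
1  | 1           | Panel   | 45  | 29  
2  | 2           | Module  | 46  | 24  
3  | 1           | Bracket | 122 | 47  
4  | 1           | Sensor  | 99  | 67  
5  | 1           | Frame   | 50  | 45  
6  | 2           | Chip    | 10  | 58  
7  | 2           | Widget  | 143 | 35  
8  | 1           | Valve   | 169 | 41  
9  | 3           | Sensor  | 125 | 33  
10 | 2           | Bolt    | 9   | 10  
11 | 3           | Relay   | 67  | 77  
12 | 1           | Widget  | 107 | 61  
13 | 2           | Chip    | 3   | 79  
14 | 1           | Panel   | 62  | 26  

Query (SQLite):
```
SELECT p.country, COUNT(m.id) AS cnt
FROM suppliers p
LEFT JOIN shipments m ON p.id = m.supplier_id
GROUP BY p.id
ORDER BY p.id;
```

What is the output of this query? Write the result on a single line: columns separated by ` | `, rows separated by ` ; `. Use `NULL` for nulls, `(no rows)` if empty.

Kenya | 7 ; Japan | 5 ; UK | 2

LEFT JOIN keeps every suppliers row; unmatched ones get NULL for shipments columns.
Group by suppliers.id and compute COUNT(m.id). COUNT(col) of an all-NULL group is 0.
  1: ids {1, 3, 4, 5, 8, 12, 14} → COUNT(m.id)=7
  2: ids {2, 6, 7, 10, 13} → COUNT(m.id)=5
  3: ids {9, 11} → COUNT(m.id)=2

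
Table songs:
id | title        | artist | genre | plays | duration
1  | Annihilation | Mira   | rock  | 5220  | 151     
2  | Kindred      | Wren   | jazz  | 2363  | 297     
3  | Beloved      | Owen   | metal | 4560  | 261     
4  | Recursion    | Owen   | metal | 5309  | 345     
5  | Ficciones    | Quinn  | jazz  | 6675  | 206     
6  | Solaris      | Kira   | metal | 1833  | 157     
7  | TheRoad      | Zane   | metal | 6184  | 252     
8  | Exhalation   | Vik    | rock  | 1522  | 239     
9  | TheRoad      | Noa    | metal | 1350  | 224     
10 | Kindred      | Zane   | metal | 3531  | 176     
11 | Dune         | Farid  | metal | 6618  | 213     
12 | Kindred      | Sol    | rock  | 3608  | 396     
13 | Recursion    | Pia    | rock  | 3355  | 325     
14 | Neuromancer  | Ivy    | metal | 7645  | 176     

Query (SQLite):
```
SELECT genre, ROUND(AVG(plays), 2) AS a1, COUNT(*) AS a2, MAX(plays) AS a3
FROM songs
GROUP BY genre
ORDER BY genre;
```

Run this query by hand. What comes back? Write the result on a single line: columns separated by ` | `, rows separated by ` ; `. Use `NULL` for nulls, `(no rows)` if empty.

Group songs by genre.
Per group compute: ROUND(AVG(plays), 2), COUNT(*), MAX(plays).
  jazz: ids {2, 5} → ROUND(AVG(plays), 2)=4519, COUNT(*)=2, MAX(plays)=6675
  metal: ids {3, 4, 6, 7, 9, 10, 11, 14} → ROUND(AVG(plays), 2)=4628.75, COUNT(*)=8, MAX(plays)=7645
  rock: ids {1, 8, 12, 13} → ROUND(AVG(plays), 2)=3426.25, COUNT(*)=4, MAX(plays)=5220

jazz | 4519 | 2 | 6675 ; metal | 4628.75 | 8 | 7645 ; rock | 3426.25 | 4 | 5220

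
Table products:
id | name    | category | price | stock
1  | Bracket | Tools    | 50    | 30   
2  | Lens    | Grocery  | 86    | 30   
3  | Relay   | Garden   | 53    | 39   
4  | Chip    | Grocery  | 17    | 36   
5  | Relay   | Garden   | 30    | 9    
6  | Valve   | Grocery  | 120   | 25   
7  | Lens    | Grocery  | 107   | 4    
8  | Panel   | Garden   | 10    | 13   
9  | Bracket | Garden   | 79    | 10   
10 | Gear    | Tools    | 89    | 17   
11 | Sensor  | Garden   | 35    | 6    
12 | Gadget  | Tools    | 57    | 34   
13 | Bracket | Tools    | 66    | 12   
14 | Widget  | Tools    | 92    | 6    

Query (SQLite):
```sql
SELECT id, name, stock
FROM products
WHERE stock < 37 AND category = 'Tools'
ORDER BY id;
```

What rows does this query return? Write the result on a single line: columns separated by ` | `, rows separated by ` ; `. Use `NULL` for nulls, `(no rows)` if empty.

1 | Bracket | 30 ; 10 | Gear | 17 ; 12 | Gadget | 34 ; 13 | Bracket | 12 ; 14 | Widget | 6

stock < 37: ids {1, 2, 4, 5, 6, 7, 8, 9, 10, 11, 12, 13, 14}
category = 'Tools': ids {1, 10, 12, 13, 14}
Combine with AND.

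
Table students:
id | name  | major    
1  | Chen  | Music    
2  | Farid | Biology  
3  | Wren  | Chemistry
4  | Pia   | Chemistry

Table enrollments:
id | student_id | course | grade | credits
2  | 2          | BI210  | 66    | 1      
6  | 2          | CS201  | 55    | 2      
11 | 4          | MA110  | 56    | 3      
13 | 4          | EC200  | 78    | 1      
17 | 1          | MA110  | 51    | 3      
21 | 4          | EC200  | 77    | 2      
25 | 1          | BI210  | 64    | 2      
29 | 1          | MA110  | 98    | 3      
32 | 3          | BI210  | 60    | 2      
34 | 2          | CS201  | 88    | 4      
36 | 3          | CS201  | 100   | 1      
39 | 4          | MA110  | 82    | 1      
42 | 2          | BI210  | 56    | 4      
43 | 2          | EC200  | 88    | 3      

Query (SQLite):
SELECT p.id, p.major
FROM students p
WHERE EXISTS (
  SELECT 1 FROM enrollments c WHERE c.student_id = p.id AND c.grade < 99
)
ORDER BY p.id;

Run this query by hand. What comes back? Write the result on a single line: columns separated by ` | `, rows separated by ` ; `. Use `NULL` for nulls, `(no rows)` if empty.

1 | Music ; 2 | Biology ; 3 | Chemistry ; 4 | Chemistry

For each students row, check whether any enrollments with matching student_id has grade < 99.
Keep rows where that is true.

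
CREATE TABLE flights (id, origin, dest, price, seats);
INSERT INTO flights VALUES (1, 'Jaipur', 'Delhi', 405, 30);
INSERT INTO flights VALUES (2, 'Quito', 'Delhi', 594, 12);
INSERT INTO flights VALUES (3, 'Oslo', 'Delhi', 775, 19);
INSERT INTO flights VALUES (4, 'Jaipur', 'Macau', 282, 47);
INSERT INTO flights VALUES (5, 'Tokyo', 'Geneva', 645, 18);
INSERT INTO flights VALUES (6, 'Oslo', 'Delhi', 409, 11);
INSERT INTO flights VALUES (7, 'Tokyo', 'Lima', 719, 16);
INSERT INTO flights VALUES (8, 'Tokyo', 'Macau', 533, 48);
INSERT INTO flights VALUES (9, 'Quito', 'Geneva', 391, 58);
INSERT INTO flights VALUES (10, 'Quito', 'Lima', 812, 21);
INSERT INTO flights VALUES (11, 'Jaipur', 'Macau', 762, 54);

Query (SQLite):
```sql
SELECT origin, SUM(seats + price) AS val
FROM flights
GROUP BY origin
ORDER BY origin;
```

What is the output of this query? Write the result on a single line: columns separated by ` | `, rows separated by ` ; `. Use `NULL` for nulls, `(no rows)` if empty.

Jaipur | 1580 ; Oslo | 1214 ; Quito | 1888 ; Tokyo | 1979

For each row compute seats + price.
Group by origin; take SUM of the expression per group.
  Jaipur: ids {1, 4, 11} → SUM(seats + price)=1580
  Oslo: ids {3, 6} → SUM(seats + price)=1214
  Quito: ids {2, 9, 10} → SUM(seats + price)=1888
  Tokyo: ids {5, 7, 8} → SUM(seats + price)=1979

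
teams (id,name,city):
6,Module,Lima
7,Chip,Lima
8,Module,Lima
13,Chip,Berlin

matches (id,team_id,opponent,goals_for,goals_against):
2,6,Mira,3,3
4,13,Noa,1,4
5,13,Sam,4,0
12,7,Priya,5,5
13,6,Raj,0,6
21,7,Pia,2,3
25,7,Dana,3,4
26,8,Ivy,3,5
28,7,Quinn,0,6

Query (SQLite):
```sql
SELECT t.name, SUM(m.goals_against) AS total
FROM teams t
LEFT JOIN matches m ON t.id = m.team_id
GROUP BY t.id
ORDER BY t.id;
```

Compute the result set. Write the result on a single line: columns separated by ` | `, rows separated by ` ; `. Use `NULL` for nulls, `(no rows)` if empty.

Module | 9 ; Chip | 18 ; Module | 5 ; Chip | 4

LEFT JOIN keeps every teams row; unmatched ones get NULL for matches columns.
Group by teams.id and compute SUM(m.goals_against). SUM over an all-NULL group is NULL.
  6: ids {2, 13} → SUM(m.goals_against)=9
  7: ids {12, 21, 25, 28} → SUM(m.goals_against)=18
  8: ids {26} → SUM(m.goals_against)=5
  13: ids {4, 5} → SUM(m.goals_against)=4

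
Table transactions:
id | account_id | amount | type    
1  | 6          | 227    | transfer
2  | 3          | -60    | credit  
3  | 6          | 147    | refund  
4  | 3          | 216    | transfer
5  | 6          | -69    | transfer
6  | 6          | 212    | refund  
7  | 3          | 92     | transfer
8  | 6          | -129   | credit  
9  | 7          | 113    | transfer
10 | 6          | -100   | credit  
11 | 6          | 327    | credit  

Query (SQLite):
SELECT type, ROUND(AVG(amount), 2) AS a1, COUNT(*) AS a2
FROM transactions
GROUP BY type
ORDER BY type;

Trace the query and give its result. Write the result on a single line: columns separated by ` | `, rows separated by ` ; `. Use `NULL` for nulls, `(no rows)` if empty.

Group transactions by type.
Per group compute: ROUND(AVG(amount), 2), COUNT(*).
  credit: ids {2, 8, 10, 11} → ROUND(AVG(amount), 2)=9.5, COUNT(*)=4
  refund: ids {3, 6} → ROUND(AVG(amount), 2)=179.5, COUNT(*)=2
  transfer: ids {1, 4, 5, 7, 9} → ROUND(AVG(amount), 2)=115.8, COUNT(*)=5

credit | 9.5 | 4 ; refund | 179.5 | 2 ; transfer | 115.8 | 5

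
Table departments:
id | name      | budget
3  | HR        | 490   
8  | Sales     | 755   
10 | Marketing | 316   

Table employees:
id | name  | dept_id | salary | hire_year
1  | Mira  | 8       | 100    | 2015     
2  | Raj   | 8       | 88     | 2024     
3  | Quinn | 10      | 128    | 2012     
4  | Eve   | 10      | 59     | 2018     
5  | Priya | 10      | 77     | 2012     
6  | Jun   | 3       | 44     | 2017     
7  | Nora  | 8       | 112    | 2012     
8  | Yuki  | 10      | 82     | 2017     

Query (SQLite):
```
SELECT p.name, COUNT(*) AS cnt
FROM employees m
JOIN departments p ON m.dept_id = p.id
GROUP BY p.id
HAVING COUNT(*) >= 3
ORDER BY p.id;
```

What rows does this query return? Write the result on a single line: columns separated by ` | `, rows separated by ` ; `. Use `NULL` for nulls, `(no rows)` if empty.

Join each employees row to its departments via dept_id.
Group joined rows by departments.id; compute COUNT(*) per group.
HAVING: keep groups with count ≥ 3.
  3: ids {6} → COUNT(*)=1
  8: ids {1, 2, 7} → COUNT(*)=3
  10: ids {3, 4, 5, 8} → COUNT(*)=4

Sales | 3 ; Marketing | 4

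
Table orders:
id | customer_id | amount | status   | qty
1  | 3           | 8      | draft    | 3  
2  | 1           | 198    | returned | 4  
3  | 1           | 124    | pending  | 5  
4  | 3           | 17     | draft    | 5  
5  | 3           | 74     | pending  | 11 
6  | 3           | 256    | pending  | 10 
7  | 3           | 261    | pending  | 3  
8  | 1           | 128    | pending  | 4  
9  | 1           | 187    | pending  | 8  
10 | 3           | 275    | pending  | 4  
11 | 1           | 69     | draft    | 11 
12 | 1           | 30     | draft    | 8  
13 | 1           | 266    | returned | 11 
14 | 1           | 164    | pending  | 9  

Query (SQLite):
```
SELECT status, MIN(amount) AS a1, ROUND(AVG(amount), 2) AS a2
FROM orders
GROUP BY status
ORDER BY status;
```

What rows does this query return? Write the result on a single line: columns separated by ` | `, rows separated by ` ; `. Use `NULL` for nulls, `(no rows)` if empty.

Group orders by status.
Per group compute: MIN(amount), ROUND(AVG(amount), 2).
  draft: ids {1, 4, 11, 12} → MIN(amount)=8, ROUND(AVG(amount), 2)=31
  pending: ids {3, 5, 6, 7, 8, 9, 10, 14} → MIN(amount)=74, ROUND(AVG(amount), 2)=183.63
  returned: ids {2, 13} → MIN(amount)=198, ROUND(AVG(amount), 2)=232

draft | 8 | 31 ; pending | 74 | 183.63 ; returned | 198 | 232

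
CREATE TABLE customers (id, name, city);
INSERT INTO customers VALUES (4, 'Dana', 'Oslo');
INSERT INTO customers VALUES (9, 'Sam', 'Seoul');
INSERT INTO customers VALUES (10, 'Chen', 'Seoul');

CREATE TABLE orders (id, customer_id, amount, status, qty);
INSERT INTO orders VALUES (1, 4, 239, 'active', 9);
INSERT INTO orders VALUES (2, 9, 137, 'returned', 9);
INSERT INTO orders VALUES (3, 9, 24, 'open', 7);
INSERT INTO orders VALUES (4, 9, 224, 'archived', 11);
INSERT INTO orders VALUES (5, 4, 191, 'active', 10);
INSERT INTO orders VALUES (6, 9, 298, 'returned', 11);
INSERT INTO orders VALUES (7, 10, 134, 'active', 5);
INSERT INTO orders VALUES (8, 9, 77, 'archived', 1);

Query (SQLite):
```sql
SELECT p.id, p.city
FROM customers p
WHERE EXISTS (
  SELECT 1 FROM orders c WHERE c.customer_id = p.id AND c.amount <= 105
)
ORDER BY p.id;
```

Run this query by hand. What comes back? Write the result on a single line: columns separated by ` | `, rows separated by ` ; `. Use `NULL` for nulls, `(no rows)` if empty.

For each customers row, check whether any orders with matching customer_id has amount <= 105.
Keep rows where that is true.

9 | Seoul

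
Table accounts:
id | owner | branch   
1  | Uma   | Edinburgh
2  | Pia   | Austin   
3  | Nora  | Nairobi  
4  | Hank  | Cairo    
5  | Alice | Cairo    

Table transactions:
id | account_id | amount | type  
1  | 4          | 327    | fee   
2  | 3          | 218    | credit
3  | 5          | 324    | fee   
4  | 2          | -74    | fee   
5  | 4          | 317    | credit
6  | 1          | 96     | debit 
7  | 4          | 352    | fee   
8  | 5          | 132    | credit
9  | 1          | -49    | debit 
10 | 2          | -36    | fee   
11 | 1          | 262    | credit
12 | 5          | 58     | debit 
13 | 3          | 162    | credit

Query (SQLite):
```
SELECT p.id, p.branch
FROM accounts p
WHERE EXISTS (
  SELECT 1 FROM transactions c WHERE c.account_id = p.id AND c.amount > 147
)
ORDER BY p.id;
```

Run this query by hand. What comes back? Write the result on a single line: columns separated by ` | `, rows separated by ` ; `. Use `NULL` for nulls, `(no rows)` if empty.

1 | Edinburgh ; 3 | Nairobi ; 4 | Cairo ; 5 | Cairo

For each accounts row, check whether any transactions with matching account_id has amount > 147.
Keep rows where that is true.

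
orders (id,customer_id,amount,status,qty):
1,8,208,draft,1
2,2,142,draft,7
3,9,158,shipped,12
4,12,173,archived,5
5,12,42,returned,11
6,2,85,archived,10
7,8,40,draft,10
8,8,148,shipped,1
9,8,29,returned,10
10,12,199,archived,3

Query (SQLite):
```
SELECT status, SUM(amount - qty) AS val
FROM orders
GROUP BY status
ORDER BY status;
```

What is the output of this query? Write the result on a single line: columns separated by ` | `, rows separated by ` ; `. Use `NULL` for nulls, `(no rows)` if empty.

archived | 439 ; draft | 372 ; returned | 50 ; shipped | 293

For each row compute amount - qty.
Group by status; take SUM of the expression per group.
  archived: ids {4, 6, 10} → SUM(amount - qty)=439
  draft: ids {1, 2, 7} → SUM(amount - qty)=372
  returned: ids {5, 9} → SUM(amount - qty)=50
  shipped: ids {3, 8} → SUM(amount - qty)=293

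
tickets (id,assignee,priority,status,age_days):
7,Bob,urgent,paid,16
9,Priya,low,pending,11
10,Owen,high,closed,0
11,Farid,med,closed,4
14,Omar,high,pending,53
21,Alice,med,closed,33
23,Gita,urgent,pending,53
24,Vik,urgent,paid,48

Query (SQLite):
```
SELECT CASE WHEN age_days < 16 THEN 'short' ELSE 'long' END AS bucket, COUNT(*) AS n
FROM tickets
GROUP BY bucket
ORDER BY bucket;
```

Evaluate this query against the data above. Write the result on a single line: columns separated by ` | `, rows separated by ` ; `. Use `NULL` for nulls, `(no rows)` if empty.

Bucket rows by age_days < 16 → 'short' else 'long'; count each bucket.

long | 5 ; short | 3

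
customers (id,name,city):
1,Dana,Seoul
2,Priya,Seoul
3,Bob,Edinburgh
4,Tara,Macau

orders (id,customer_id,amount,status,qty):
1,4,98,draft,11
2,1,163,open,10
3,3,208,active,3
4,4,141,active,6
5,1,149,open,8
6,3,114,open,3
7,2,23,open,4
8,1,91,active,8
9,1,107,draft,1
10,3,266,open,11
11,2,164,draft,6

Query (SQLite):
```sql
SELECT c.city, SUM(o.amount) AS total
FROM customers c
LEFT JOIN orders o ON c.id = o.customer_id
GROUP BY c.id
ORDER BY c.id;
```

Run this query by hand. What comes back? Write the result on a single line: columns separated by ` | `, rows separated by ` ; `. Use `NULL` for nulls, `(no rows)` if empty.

Seoul | 510 ; Seoul | 187 ; Edinburgh | 588 ; Macau | 239

LEFT JOIN keeps every customers row; unmatched ones get NULL for orders columns.
Group by customers.id and compute SUM(o.amount). SUM over an all-NULL group is NULL.
  1: ids {2, 5, 8, 9} → SUM(o.amount)=510
  2: ids {7, 11} → SUM(o.amount)=187
  3: ids {3, 6, 10} → SUM(o.amount)=588
  4: ids {1, 4} → SUM(o.amount)=239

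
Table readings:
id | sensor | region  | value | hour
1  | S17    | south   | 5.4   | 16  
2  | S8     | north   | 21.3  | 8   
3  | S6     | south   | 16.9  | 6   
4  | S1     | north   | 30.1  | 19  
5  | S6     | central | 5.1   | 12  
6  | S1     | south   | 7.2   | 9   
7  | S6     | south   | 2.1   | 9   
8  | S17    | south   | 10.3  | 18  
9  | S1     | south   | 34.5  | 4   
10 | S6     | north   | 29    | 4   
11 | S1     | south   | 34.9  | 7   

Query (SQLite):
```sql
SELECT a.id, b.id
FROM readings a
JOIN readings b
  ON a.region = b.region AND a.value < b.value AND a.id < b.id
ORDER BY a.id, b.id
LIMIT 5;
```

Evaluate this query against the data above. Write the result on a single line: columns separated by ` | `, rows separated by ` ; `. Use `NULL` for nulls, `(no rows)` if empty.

1 | 3 ; 1 | 6 ; 1 | 8 ; 1 | 9 ; 1 | 11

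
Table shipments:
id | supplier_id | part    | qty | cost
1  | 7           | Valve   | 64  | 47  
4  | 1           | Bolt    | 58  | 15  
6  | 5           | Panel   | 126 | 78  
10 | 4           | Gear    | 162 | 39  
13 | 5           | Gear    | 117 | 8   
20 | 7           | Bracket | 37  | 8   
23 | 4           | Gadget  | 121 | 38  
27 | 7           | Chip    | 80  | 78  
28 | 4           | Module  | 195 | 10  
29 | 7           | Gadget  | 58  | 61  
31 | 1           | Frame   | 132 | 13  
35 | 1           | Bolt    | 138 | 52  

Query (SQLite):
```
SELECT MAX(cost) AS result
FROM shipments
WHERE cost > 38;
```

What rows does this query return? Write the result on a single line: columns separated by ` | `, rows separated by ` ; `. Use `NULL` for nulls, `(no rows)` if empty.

Rows where cost > 38 → cost values: [47, 78, 39, 78, 61, 52].
MAX of non-NULL values = 78.

78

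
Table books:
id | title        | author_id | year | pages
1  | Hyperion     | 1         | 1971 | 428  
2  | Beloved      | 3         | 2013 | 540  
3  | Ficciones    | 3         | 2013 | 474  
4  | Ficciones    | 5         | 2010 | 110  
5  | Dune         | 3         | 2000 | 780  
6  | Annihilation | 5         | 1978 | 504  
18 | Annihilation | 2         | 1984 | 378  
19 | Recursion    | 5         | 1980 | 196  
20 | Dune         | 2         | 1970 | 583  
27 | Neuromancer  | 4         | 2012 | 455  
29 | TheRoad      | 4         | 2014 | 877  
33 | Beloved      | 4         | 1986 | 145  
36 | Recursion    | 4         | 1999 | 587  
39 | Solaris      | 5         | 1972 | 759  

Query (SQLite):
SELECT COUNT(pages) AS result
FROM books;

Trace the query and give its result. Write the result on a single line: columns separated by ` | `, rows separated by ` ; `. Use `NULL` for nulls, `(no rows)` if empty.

14

All pages values: [428, 540, 474, 110, 780, 504, 378, 196, 583, 455, 877, 145, 587, 759].
COUNT(pages) counts non-NULL values → 14.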